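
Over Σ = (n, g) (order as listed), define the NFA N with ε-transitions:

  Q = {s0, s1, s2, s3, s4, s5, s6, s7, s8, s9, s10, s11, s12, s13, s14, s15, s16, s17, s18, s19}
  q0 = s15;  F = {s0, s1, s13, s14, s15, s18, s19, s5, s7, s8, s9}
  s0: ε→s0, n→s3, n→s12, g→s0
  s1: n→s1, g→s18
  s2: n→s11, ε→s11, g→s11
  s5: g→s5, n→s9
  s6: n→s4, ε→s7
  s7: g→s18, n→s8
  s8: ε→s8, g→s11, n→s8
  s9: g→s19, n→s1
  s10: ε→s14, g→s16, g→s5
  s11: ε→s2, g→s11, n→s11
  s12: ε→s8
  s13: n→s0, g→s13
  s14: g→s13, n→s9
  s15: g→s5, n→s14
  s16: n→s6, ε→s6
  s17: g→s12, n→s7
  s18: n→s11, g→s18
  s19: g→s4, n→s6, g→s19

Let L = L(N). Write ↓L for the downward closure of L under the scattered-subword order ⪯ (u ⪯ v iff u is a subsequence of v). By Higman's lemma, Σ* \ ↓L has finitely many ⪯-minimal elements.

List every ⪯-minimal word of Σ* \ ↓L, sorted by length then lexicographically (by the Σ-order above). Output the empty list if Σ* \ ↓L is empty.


|Q|=20, |F|=11, |δ|=42 (8 ε).
min D↑ (12 st, q0=0, F={11}): 0:n→1,g→2 1:n→3,g→4 2:n→3,g→2 3:n→5,g→6 4:n→7,g→4 5:n→5,g→8 6:n→9,g→6 7:n→10,g→7 8:n→11,g→8 9:n→10,g→8 10:n→10,g→11 11:n→11,g→11 (ε-aug+det+¬).
'nnngn': run [17, 15, 13, 10, 3, 2] end={s11,s2} — reject; 5/5 deletions ∈↓L.
'ngnng': run [17, 15, 12, 10, 6, 2] end={s11,s2} rej; 5/5 single-dels accept.
'gnngn': |S_i|=[17, 15, 13, 10, 3, 2] end={s11,s2} rej; 5/5 deletions ∈↓L.
3 words, ⪯-incomp.

Antichain: [nnngn, ngnng, gnngn].


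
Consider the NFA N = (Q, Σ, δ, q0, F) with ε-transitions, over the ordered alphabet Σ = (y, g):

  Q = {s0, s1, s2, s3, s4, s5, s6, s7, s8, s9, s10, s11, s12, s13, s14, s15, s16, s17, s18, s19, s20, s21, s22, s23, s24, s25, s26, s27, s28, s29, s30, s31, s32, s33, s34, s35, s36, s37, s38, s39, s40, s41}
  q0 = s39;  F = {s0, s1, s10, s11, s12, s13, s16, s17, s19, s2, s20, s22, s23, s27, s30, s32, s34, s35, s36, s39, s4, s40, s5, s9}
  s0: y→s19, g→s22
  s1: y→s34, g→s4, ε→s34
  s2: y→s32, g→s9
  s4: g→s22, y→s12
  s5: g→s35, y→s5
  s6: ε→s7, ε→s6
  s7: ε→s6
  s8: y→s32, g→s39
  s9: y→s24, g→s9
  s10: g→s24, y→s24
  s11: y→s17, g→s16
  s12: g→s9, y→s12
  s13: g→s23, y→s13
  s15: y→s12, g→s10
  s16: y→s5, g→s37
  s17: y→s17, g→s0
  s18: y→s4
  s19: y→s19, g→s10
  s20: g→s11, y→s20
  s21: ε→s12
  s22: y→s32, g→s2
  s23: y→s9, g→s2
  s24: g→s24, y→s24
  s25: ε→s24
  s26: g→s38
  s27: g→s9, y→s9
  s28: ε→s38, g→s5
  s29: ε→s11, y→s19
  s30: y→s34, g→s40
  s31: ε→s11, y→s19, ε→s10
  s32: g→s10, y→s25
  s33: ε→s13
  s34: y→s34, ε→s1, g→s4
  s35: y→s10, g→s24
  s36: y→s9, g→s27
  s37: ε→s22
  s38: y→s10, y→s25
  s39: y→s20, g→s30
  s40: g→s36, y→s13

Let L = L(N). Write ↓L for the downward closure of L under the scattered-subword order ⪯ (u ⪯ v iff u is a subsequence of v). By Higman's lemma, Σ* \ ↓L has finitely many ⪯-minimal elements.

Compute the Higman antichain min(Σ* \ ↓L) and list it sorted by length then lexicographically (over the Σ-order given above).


A = [gggyy, yggygg, gygygy, gggggy].

|Q|=42, |F|=24, |δ|=74 (13 ε).
min D↑ (24 st, q0=0, F={22}): 0:y→1,g→2 1:y→1,g→3 2:y→4,g→5 3:y→6,g→7 4:y→4,g→8 5:y→9,g→10 6:y→6,g→11 7:y→12,g→13 8:y→14,g→13 9:y→9,g→15 10:y→16,g→17 11:y→18,g→13 12:y→12,g→19 13:y→20,g→21 14:y→14,g→16 15:y→16,g→21 16:y→22,g→16 17:y→16,g→16 18:y→18,g→23 19:y→23,g→22 20:y→22,g→23 21:y→20,g→16 22:y→22,g→22 23:y→22,g→22 (ε-aug+det+¬).
'gggyy': N↓-sim [27, 25, 20, 12, 5, 2] end={s24,s25} — reject; 5/5 single-dels accept.
'yggygg': |S_i|=[27, 22, 18, 13, 7, 3, 1] end={s24} — reject; 6/6 single-dels accept.
'gygygy': |S_i|=[27, 25, 18, 13, 7, 3, 1] end={s24} ∉↓L; 6/6 single-dels accept.
'gggggy': |S_i|=[27, 25, 20, 12, 7, 3, 1] end={s24} — reject; 6/6 deletions ∈↓L.
4 obstructions.


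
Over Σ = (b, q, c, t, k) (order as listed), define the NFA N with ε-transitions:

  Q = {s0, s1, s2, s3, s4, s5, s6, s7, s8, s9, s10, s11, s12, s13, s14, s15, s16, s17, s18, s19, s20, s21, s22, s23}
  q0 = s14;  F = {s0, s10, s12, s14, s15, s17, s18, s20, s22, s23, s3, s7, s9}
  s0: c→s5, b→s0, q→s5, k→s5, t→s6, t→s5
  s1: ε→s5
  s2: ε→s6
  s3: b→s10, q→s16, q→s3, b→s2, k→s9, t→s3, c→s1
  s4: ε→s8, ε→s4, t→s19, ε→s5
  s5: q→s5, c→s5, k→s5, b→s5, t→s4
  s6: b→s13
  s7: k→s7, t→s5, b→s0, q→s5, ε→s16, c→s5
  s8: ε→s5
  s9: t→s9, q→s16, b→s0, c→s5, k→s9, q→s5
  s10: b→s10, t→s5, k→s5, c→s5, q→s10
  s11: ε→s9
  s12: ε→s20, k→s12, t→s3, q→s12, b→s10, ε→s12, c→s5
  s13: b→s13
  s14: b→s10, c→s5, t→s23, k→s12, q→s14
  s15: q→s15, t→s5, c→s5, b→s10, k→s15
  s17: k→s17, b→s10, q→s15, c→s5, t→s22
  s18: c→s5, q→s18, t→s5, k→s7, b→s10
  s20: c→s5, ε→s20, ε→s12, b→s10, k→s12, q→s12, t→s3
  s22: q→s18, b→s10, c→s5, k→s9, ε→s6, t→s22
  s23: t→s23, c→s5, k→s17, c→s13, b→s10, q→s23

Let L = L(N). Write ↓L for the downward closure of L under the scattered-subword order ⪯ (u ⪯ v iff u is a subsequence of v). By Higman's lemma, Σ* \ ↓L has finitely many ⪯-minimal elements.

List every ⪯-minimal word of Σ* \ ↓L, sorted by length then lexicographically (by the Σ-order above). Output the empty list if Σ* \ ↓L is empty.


min(Σ*\↓L) = [c, bt, bk, tkqt, ktkq].

|Q|=24, |F|=13, |δ|=91 (13 ε).
min D↑ (13 st, q0=0, F={2}): 0:b→1,q→0,c→2,t→3,k→4 1:b→1,q→1,c→2,t→2,k→2 2:b→2,q→2,c→2,t→2,k→2 3:b→1,q→3,c→2,t→3,k→5 4:b→1,q→4,c→2,t→6,k→4 5:b→1,q→7,c→2,t→8,k→5 6:b→1,q→6,c→2,t→6,k→9 7:b→1,q→7,c→2,t→2,k→7 8:b→1,q→10,c→2,t→8,k→9 9:b→11,q→2,c→2,t→9,k→9 10:b→1,q→10,c→2,t→2,k→12 11:b→11,q→2,c→2,t→2,k→2 12:b→11,q→2,c→2,t→2,k→12 [Hopcroft].
'c': |S_i|=[22, 6] end={s1,s13,s19,s4,s5,s8} — reject; 1/1 del acc.
'bt': N↓-sim [22, 9, 6] end={s13,s19,s4,s5,s6,s8} rej; 2/2 deletions ∈↓L.
'bk': |S_i|=[22, 9, 4] end={s19,s4,s5,s8} rej; 2/2 del acc.
'tkqt': run [22, 19, 15, 12, 6] end={s13,s19,s4,s5,s6,s8} — reject; 4/4 del acc.
'ktkq': N↓-sim [22, 20, 16, 10, 5] end={s16,s19,s4,s5,s8} rej; 4/4 deletions ∈↓L.
5 obstructions.


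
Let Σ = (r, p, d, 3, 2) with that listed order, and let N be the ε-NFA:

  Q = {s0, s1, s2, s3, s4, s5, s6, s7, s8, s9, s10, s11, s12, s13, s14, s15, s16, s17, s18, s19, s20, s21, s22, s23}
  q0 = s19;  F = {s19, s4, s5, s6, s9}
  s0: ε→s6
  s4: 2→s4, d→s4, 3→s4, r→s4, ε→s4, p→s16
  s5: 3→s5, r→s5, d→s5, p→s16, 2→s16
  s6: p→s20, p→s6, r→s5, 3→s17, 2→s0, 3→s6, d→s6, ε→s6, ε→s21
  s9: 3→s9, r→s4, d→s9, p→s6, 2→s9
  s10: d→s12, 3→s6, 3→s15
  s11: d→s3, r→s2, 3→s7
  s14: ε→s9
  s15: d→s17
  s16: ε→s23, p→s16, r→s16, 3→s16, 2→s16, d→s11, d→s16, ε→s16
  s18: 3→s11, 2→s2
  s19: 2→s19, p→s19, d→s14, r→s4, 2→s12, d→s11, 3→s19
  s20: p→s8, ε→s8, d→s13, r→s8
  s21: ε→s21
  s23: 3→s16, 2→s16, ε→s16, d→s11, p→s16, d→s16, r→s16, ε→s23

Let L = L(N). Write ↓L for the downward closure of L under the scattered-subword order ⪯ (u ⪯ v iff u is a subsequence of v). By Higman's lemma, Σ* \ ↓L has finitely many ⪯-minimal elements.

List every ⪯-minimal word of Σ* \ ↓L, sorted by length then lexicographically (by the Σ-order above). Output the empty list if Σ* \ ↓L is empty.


Antichain: [rp, dpr2].

|Q|=24, |F|=5, |δ|=64 (11 ε).
min D↑ (6 st, q0=0, F={3}): 0:r→1,p→0,d→2,3→0,2→0 1:r→1,p→3,d→1,3→1,2→1 2:r→1,p→4,d→2,3→2,2→2 3:r→3,p→3,d→3,3→3,2→3 4:r→5,p→4,d→4,3→4,2→4 5:r→5,p→3,d→5,3→5,2→3 (ε-aug+det+¬).
'rp': run [19, 9, 6] end={s11,s16,s2,s23,s3,s7} ∉↓L; 2/2 deletions ∈↓L.
'dpr2': N↓-sim [19, 17, 14, 8, 6] end={s11,s16,s2,s23,s3,s7} — reject; 4/4 del acc.
2 obstructions.


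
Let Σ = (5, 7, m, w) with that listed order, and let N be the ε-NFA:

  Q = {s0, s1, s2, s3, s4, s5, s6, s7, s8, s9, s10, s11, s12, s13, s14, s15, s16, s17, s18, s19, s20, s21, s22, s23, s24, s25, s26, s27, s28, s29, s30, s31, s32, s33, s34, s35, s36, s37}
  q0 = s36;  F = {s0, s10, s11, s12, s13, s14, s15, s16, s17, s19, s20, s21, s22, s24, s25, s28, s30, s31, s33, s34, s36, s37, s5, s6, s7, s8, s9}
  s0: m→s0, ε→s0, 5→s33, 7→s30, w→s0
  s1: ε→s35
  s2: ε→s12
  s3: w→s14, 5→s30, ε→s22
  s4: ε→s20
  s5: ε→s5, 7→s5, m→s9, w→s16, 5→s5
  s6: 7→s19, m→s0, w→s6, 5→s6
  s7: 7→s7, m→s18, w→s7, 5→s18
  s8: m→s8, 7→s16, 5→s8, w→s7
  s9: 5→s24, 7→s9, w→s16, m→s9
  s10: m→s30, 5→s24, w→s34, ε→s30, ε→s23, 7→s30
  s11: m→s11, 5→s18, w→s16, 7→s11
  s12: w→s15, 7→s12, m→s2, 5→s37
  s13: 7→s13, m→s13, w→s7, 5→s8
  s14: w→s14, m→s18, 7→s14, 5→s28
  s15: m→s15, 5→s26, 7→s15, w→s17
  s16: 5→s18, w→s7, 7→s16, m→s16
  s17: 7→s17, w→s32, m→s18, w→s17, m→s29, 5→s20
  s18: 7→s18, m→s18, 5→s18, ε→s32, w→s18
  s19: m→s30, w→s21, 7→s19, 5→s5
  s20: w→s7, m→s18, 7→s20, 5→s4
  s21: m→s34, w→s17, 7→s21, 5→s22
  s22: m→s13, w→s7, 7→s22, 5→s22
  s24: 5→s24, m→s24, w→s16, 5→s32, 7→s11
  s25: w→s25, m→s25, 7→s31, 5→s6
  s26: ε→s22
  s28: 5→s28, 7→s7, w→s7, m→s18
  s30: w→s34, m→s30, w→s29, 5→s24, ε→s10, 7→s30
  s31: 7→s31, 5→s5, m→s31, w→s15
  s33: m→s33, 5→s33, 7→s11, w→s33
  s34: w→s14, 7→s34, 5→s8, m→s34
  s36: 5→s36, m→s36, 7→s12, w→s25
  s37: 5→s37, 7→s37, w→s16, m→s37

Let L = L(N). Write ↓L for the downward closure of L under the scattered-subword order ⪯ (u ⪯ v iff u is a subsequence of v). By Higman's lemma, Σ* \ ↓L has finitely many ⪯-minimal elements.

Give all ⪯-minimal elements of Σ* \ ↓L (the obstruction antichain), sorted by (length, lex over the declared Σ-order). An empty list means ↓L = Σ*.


|Q|=38, |F|=27, |δ|=129 (11 ε).
min D↑ (27 st, q0=0, F={13}): 0:5→0,7→1,m→0,w→2 1:5→3,7→1,m→1,w→4 2:5→5,7→6,m→2,w→2 3:5→3,7→3,m→3,w→7 4:5→8,7→4,m→4,w→9 5:5→5,7→10,m→11,w→5 6:5→12,7→6,m→6,w→4 7:5→13,7→7,m→7,w→14 8:5→8,7→8,m→15,w→14 9:5→16,7→9,m→13,w→9 10:5→12,7→10,m→17,w→18 11:5→19,7→17,m→11,w→11 12:5→12,7→12,m→20,w→7 13:5→13,7→13,m→13,w→13 14:5→13,7→14,m→13,w→14 15:5→21,7→15,m→15,w→14 16:5→16,7→16,m→13,w→14 17:5→22,7→17,m→17,w→23 18:5→8,7→18,m→23,w→9 19:5→19,7→24,m→19,w→19 20:5→22,7→20,m→20,w→7 21:5→21,7→7,m→21,w→14 22:5→22,7→24,m→22,w→7 23:5→21,7→23,m→23,w→25 24:5→13,7→24,m→24,w→7 25:5→26,7→25,m→13,w→25 26:5→26,7→14,m→13,w→14 (ε-aug+det+¬).
'75w5': |S_i|=[34, 29, 16, 4, 2] end={s18,s32} ∉↓L; 4/4 single-dels accept.
'7wwm': run [34, 29, 17, 9, 3] end={s18,s29,s32} rej; 4/4 del acc.
'w5m575': |S_i|=[34, 30, 27, 18, 9, 5, 2] end={s18,s32} — reject; 6/6 del acc.
3 obstructions.

min(Σ*\↓L) = [75w5, 7wwm, w5m575].


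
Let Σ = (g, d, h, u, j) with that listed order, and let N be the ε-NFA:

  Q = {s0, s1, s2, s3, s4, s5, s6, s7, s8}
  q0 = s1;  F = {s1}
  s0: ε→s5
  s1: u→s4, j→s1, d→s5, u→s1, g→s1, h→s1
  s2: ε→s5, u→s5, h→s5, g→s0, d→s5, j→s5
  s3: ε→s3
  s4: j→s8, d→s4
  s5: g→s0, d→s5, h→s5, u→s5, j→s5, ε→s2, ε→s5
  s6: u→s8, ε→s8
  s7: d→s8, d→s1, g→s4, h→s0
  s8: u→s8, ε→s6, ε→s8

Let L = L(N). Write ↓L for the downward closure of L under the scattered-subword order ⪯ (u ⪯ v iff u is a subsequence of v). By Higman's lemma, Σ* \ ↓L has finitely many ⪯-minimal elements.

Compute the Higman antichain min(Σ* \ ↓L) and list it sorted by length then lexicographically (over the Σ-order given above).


min(Σ*\↓L) = [d].

|Q|=9, |F|=1, |δ|=32 (8 ε).
min D↑ (2 st, q0=0, F={1}): 0:g→0,d→1,h→0,u→0,j→0 1:g→1,d→1,h→1,u→1,j→1 (ε-aug+det+¬).
'd': N↓-sim [7, 6] end={s0,s2,s4,s5,s6,s8} rej; 1/1 deletions ∈↓L.
1 words, ⪯-incomp.


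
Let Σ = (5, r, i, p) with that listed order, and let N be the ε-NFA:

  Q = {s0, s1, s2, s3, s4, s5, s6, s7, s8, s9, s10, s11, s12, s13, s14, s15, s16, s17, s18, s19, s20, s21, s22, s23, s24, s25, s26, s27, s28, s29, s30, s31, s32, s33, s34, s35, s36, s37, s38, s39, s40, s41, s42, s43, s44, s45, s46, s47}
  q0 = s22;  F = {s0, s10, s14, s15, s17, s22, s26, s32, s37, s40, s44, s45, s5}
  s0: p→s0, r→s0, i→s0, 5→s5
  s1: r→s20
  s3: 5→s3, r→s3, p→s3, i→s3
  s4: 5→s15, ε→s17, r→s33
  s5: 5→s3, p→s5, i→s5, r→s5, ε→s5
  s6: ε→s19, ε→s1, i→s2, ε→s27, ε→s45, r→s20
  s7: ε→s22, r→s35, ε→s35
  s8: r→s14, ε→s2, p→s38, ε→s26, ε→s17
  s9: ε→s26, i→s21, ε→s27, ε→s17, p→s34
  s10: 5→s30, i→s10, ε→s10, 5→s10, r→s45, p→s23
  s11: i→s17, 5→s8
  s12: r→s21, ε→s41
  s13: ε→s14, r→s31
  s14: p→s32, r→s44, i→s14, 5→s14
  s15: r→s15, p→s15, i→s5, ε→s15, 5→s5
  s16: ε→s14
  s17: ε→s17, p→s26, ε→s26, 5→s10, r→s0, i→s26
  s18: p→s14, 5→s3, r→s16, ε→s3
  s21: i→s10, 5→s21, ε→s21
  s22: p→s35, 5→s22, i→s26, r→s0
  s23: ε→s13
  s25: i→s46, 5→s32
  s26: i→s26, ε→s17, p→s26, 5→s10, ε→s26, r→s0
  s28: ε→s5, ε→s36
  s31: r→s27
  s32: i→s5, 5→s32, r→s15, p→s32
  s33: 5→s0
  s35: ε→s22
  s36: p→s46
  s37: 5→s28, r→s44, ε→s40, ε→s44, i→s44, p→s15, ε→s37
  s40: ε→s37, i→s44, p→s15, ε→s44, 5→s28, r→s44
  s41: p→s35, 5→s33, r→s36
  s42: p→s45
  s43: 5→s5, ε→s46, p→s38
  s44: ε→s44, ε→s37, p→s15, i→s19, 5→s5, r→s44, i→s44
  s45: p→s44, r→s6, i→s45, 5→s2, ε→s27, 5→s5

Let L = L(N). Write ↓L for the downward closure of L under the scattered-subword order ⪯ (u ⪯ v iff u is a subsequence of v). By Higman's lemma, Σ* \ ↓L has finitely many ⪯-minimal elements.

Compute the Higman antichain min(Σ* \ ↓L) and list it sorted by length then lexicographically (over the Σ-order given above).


|Q|=48, |F|=13, |δ|=127 (38 ε).
min D↑ (11 st, q0=0, F={5}): 0:5→0,r→1,i→2,p→0 1:5→3,r→1,i→1,p→1 2:5→4,r→1,i→2,p→2 3:5→5,r→3,i→3,p→3 4:5→4,r→6,i→4,p→7 5:5→5,r→5,i→5,p→5 6:5→3,r→6,i→6,p→8 7:5→7,r→8,i→7,p→9 8:5→3,r→8,i→8,p→10 9:5→9,r→10,i→3,p→9 10:5→3,r→10,i→3,p→10 (ε-aug+det+¬).
'r55': N↓-sim [28, 18, 6, 1] end={s3} — reject; 3/3 deletions ∈↓L.
'i5ppi5': N↓-sim [28, 26, 23, 16, 5, 2, 1] end={s3} — reject; 6/6 deletions ∈↓L.
2 obstructions.

min(Σ*\↓L) = [r55, i5ppi5].


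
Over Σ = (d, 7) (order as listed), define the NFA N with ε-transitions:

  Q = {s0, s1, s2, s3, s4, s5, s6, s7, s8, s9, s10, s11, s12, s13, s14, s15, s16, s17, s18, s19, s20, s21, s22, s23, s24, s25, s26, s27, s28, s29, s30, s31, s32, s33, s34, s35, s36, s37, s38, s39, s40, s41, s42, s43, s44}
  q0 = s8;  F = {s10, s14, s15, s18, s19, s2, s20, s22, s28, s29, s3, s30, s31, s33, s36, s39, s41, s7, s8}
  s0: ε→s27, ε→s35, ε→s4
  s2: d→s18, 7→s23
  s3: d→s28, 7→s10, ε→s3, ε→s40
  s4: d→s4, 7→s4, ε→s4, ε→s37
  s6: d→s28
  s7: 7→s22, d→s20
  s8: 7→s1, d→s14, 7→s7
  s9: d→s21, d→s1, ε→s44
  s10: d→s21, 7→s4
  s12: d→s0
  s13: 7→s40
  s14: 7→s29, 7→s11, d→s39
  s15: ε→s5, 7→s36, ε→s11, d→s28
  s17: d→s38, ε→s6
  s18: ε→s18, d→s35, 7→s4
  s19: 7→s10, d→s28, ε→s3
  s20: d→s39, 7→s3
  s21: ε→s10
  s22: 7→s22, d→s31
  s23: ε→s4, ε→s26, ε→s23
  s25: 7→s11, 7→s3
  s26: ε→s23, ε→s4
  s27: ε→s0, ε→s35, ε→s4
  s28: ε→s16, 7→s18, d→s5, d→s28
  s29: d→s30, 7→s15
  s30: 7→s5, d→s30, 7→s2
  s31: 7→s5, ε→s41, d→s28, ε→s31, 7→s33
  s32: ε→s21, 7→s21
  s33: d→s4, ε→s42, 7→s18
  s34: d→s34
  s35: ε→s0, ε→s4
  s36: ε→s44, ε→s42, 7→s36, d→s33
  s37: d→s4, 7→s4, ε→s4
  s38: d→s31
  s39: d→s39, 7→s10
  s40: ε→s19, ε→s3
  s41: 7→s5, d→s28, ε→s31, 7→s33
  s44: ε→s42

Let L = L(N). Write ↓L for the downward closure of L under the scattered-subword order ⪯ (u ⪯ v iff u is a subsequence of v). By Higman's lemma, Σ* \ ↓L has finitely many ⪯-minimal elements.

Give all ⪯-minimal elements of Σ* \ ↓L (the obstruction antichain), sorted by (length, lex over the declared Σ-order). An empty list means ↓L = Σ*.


|Q|=45, |F|=19, |δ|=95 (36 ε).
min D↑ (18 st, q0=0, F={12}): 0:d→1,7→2 1:d→3,7→4 2:d→5,7→6 3:d→3,7→7 4:d→8,7→9 5:d→3,7→10 6:d→11,7→6 7:d→7,7→12 8:d→8,7→13 9:d→14,7→15 10:d→14,7→7 11:d→14,7→16 12:d→12,7→12 13:d→17,7→12 14:d→14,7→17 15:d→16,7→15 16:d→12,7→17 17:d→12,7→12.
'dd77': run [34, 30, 18, 12, 4] end={s23,s26,s37,s4} — reject; 4/4 del acc.
'7d777': run [34, 32, 24, 19, 10, 2] end={s37,s4} — reject; 5/5 deletions ∈↓L.
'77d7d': run [34, 32, 26, 15, 9, 5] end={s0,s27,s35,s37,s4} — reject; 5/5 single-dels accept.
'd7d7dd': run [34, 30, 25, 17, 10, 6, 5] end={s0,s27,s35,s37,s4} rej; 6/6 deletions ∈↓L.
'd777dd': N↓-sim [34, 30, 25, 20, 12, 8, 5] end={s0,s27,s35,s37,s4} — reject; 6/6 single-dels accept.
5 obstructions.

A = [dd77, 7d777, 77d7d, d7d7dd, d777dd].


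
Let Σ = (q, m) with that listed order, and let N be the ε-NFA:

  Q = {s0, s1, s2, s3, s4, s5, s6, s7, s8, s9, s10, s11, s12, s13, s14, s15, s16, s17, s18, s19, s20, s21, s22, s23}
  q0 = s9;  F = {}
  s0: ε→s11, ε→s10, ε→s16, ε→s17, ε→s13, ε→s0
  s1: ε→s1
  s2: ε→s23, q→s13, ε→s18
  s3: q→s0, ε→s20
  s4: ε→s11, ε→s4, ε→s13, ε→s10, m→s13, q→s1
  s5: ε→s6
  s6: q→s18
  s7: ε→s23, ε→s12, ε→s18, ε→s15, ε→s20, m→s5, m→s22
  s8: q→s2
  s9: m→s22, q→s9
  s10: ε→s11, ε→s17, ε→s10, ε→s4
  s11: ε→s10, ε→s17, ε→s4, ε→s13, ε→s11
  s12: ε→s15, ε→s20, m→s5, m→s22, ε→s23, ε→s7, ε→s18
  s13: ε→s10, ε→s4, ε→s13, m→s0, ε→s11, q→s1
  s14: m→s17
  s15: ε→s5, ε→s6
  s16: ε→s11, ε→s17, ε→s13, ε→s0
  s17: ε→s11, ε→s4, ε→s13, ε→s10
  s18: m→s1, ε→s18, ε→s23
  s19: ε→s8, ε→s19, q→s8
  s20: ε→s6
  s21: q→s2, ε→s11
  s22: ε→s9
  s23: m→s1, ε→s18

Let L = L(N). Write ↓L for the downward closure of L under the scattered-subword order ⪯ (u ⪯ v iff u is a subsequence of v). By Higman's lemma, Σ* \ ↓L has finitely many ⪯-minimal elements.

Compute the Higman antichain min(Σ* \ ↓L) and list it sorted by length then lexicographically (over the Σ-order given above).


min(Σ*\↓L) = [ε].

|Q|=24, |F|=0, |δ|=75 (56 ε).
min D↑ (1 st, q0=0, F={0}): 0:q→0,m→0 [Hopcroft].
ε ∈ L(D↑) — L = ∅.


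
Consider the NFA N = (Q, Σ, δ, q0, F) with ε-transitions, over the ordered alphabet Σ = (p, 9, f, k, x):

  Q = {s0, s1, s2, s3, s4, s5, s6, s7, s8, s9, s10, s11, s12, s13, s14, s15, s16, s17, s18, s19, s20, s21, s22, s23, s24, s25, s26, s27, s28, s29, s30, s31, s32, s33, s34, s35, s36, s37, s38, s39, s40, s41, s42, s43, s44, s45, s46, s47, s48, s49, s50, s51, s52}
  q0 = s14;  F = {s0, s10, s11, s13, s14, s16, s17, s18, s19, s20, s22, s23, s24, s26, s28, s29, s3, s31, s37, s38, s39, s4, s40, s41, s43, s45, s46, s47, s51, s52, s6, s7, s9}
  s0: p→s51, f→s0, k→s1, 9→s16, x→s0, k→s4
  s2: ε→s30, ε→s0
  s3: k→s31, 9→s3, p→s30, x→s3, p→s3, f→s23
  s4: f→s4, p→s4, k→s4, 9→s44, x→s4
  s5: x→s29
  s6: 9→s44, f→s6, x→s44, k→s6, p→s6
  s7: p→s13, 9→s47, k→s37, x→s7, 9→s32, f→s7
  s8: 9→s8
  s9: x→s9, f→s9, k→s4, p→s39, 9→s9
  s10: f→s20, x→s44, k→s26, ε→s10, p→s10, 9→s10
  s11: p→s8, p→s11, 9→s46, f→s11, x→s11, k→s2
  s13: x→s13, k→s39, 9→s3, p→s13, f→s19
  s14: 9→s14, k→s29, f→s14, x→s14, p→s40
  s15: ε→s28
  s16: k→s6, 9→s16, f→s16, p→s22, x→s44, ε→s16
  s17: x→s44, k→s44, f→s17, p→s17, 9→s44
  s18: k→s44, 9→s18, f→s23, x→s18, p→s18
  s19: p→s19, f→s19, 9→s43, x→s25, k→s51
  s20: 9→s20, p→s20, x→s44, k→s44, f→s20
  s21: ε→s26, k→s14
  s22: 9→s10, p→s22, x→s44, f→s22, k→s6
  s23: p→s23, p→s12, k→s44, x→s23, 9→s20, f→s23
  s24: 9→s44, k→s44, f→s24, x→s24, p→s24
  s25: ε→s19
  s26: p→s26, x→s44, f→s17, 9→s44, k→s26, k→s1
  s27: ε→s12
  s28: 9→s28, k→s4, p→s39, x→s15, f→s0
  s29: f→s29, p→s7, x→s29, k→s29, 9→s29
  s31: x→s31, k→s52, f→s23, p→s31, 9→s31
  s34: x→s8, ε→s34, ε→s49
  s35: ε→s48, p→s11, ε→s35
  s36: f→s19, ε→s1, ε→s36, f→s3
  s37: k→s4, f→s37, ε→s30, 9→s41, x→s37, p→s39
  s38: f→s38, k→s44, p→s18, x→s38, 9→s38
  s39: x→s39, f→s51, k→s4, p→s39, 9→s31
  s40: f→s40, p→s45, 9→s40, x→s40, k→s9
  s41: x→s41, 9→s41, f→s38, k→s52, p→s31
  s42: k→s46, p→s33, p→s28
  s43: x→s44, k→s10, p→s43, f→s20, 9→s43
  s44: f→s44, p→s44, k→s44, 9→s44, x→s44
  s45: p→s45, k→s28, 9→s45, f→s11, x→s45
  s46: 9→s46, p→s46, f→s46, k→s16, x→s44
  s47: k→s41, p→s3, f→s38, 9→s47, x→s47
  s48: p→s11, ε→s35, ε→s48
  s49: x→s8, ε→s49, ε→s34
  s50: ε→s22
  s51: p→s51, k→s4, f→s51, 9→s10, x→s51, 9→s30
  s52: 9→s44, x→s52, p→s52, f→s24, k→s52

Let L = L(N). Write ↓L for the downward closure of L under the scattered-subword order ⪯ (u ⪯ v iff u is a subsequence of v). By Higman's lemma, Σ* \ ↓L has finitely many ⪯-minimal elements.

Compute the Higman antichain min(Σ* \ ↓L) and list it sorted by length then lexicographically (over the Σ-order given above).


|Q|=53, |F|=33, |δ|=209 (20 ε).
min D↑ (34 st, q0=0, F={17}): 0:p→1,9→0,f→0,k→2,x→0 1:p→3,9→1,f→1,k→4,x→1 2:p→5,9→2,f→2,k→2,x→2 3:p→3,9→3,f→6,k→7,x→3 4:p→8,9→4,f→4,k→9,x→4 5:p→10,9→11,f→5,k→12,x→5 6:p→6,9→13,f→6,k→14,x→6 7:p→8,9→7,f→14,k→9,x→7 8:p→8,9→15,f→16,k→9,x→8 9:p→9,9→17,f→9,k→9,x→9 10:p→10,9→18,f→19,k→8,x→10 11:p→18,9→11,f→20,k→21,x→11 12:p→8,9→21,f→12,k→9,x→12 13:p→13,9→13,f→13,k→22,x→17 14:p→16,9→22,f→14,k→9,x→14 15:p→15,9→15,f→23,k→24,x→15 16:p→16,9→25,f→16,k→9,x→16 17:p→17,9→17,f→17,k→17,x→17 18:p→18,9→18,f→23,k→15,x→18 19:p→19,9→26,f→19,k→16,x→19 20:p→27,9→20,f→20,k→17,x→20 21:p→15,9→21,f→20,k→24,x→21 22:p→28,9→22,f→22,k→29,x→17 23:p→23,9→30,f→23,k→17,x→23 24:p→24,9→17,f→31,k→24,x→24 25:p→25,9→25,f→30,k→32,x→17 26:p→26,9→26,f→30,k→25,x→17 27:p→27,9→27,f→23,k→17,x→27 28:p→28,9→25,f→28,k→29,x→17 29:p→29,9→17,f→29,k→29,x→17 30:p→30,9→30,f→30,k→17,x→17 31:p→31,9→17,f→31,k→17,x→31 32:p→32,9→17,f→33,k→32,x→17 33:p→33,9→17,f→33,k→17,x→17.
'pkk9': run [42, 40, 27, 8, 1] end={s44} rej; 4/4 del acc.
'ppf9x': run [42, 40, 32, 23, 13, 1] end={s44} rej; 5/5 single-dels accept.
'kp9fk': |S_i|=[42, 36, 29, 19, 8, 1] end={s44} rej; 5/5 deletions ∈↓L.
3 obstructions.

min(Σ*\↓L) = [pkk9, ppf9x, kp9fk].


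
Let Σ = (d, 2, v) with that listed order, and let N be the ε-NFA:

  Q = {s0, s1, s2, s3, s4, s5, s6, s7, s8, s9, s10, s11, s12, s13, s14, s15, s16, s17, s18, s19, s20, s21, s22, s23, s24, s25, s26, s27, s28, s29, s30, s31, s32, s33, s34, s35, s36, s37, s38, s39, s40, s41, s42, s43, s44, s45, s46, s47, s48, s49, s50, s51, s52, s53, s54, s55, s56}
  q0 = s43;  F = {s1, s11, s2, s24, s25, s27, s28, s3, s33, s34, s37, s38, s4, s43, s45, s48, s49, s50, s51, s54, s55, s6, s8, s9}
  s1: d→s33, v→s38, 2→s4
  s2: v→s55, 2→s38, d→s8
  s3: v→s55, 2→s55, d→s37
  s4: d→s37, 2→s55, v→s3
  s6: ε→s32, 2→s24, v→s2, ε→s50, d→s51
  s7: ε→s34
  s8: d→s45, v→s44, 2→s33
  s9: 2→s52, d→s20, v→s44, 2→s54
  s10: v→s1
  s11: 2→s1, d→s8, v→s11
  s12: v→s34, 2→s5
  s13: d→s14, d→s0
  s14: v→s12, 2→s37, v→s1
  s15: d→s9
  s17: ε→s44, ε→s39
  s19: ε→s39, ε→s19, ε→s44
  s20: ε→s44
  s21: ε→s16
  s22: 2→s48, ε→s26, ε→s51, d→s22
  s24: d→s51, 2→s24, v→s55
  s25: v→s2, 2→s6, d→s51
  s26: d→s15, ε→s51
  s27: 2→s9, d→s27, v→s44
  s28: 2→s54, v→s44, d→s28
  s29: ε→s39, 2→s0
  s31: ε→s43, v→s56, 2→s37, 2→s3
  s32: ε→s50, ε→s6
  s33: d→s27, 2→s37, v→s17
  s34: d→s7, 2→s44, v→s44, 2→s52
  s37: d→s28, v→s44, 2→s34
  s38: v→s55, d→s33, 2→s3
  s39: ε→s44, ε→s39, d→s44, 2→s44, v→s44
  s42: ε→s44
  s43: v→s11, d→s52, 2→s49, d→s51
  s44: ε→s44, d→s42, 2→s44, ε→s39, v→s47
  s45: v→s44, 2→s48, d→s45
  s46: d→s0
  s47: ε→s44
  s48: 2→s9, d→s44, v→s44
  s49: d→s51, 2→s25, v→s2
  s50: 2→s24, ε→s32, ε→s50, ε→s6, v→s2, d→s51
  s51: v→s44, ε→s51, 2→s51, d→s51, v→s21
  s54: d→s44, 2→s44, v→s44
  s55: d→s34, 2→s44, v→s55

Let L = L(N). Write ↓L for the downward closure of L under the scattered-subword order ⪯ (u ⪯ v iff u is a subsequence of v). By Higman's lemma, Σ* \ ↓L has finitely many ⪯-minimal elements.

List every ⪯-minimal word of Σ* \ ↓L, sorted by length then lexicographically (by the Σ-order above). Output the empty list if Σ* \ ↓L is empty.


A = [dv, 2vv2, vdd2d, v2222, 2222v2].

|Q|=57, |F|=24, |δ|=126 (27 ε).
min D↑ (24 st, q0=0, F={4}): 0:d→1,2→2,v→3 1:d→1,2→1,v→4 2:d→1,2→5,v→6 3:d→7,2→8,v→3 4:d→4,2→4,v→4 5:d→1,2→9,v→6 6:d→7,2→10,v→11 7:d→12,2→13,v→4 8:d→13,2→14,v→10 9:d→1,2→15,v→6 10:d→13,2→16,v→11 11:d→17,2→4,v→11 12:d→12,2→18,v→4 13:d→19,2→20,v→4 14:d→20,2→11,v→16 15:d→1,2→15,v→11 16:d→20,2→11,v→11 17:d→17,2→4,v→4 18:d→4,2→21,v→4 19:d→19,2→21,v→4 20:d→22,2→17,v→4 21:d→4,2→23,v→4 22:d→22,2→23,v→4 23:d→4,2→4,v→4 [Hopcroft].
'dv': |S_i|=[35, 21, 7] end={s16,s17,s21,s39,s42,s44,s47} — reject; 2/2 single-dels accept.
'2vv2': run [35, 33, 24, 9, 5] end={s39,s42,s44,s47,s52} — reject; 4/4 deletions ∈↓L.
'vdd2d': |S_i|=[35, 27, 18, 14, 9, 5] end={s20,s39,s42,s44,s47} ∉↓L; 5/5 deletions ∈↓L.
'v2222': |S_i|=[35, 27, 21, 15, 9, 5] end={s39,s42,s44,s47,s52} rej; 5/5 del acc.
'2222v2': N↓-sim [35, 33, 31, 29, 23, 11, 5] end={s39,s42,s44,s47,s52} ∉↓L; 6/6 del acc.
5 minimals (antichain).


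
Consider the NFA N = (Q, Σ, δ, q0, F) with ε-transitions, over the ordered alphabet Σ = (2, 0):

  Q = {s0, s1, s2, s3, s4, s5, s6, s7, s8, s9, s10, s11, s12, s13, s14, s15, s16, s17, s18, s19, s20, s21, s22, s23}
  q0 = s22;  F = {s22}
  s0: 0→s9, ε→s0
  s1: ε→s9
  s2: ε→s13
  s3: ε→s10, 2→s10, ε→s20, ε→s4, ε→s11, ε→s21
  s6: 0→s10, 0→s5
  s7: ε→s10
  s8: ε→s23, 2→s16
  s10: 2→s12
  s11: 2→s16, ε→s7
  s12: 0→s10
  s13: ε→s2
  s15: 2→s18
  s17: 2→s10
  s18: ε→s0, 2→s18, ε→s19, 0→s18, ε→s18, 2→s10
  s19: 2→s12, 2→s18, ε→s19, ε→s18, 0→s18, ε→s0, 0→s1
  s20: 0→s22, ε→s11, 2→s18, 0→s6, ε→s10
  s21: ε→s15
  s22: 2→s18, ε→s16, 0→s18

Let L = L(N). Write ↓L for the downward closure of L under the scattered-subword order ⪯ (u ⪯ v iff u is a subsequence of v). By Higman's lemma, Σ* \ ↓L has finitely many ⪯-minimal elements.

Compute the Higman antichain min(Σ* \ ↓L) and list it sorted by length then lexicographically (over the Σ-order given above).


|Q|=24, |F|=1, |δ|=44 (22 ε).
min D↑ (2 st, q0=0, F={1}): 0:2→1,0→1 1:2→1,0→1 [Hopcroft].
'2': N↓-sim [9, 7] end={s0,s1,s10,s12,s18,s19,s9} ∉↓L; 1/1 del acc.
'0': N↓-sim [9, 7] end={s0,s1,s10,s12,s18,s19,s9} — reject; 1/1 deletions ∈↓L.
2 obstructions.

A = [2, 0].


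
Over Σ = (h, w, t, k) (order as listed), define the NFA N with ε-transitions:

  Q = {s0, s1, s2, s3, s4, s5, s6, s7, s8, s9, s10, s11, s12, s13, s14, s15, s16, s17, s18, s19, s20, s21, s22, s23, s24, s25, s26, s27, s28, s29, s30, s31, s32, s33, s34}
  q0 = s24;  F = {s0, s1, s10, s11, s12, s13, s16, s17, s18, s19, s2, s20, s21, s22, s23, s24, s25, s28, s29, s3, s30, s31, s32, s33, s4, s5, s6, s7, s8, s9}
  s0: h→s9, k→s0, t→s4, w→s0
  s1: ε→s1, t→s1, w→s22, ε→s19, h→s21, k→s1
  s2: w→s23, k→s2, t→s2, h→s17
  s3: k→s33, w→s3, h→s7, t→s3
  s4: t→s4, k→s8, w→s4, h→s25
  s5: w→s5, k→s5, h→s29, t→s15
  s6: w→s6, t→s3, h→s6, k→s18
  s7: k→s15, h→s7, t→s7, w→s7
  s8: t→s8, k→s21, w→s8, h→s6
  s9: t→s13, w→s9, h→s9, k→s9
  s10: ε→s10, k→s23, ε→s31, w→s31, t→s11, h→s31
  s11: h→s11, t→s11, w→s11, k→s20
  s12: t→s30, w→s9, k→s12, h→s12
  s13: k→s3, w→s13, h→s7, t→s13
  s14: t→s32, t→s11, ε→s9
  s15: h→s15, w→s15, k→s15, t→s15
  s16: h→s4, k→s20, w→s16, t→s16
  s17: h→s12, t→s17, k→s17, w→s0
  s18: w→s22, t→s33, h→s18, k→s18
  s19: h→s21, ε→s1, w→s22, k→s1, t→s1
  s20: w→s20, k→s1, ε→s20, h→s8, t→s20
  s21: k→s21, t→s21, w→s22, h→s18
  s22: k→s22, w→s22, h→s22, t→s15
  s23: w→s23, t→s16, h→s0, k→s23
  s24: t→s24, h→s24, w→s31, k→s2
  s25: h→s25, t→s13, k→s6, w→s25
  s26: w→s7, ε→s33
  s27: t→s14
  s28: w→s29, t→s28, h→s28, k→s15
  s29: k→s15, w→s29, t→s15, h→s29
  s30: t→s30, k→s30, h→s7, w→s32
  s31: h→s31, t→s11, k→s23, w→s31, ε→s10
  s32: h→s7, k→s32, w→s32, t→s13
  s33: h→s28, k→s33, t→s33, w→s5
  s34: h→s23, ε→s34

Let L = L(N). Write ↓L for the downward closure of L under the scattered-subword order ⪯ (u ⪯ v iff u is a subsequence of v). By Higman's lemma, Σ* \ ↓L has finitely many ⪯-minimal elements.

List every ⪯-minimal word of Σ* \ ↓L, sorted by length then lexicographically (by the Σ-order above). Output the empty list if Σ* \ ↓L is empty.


A = [wtkkwt, khhthk].

|Q|=35, |F|=30, |δ|=139 (10 ε).
min D↑ (29 st, q0=0, F={24}): 0:h→0,w→1,t→0,k→2 1:h→1,w→1,t→3,k→4 2:h→5,w→4,t→2,k→2 3:h→3,w→3,t→3,k→6 4:h→7,w→4,t→8,k→4 5:h→9,w→7,t→5,k→5 6:h→10,w→6,t→6,k→11 7:h→12,w→7,t→13,k→7 8:h→13,w→8,t→8,k→6 9:h→9,w→12,t→14,k→9 10:h→15,w→10,t→10,k→16 11:h→16,w→17,t→11,k→11 12:h→12,w→12,t→18,k→12 13:h→19,w→13,t→13,k→10 14:h→20,w→21,t→14,k→14 15:h→15,w→15,t→22,k→23 16:h→23,w→17,t→16,k→16 17:h→17,w→17,t→24,k→17 18:h→20,w→18,t→18,k→22 19:h→19,w→19,t→18,k→15 20:h→20,w→20,t→20,k→24 21:h→20,w→21,t→18,k→21 22:h→20,w→22,t→22,k→25 23:h→23,w→17,t→25,k→23 24:h→24,w→24,t→24,k→24 25:h→26,w→27,t→25,k→25 26:h→26,w→28,t→26,k→24 27:h→28,w→27,t→24,k→27 28:h→28,w→28,t→24,k→24 [Hopcroft].
'wtkkwt': N↓-sim [31, 26, 20, 15, 10, 4, 1] end={s15} ∉↓L; 6/6 del acc.
'khhthk': N↓-sim [31, 27, 21, 16, 10, 4, 1] end={s15} — reject; 6/6 single-dels accept.
2 words, ⪯-incomp.


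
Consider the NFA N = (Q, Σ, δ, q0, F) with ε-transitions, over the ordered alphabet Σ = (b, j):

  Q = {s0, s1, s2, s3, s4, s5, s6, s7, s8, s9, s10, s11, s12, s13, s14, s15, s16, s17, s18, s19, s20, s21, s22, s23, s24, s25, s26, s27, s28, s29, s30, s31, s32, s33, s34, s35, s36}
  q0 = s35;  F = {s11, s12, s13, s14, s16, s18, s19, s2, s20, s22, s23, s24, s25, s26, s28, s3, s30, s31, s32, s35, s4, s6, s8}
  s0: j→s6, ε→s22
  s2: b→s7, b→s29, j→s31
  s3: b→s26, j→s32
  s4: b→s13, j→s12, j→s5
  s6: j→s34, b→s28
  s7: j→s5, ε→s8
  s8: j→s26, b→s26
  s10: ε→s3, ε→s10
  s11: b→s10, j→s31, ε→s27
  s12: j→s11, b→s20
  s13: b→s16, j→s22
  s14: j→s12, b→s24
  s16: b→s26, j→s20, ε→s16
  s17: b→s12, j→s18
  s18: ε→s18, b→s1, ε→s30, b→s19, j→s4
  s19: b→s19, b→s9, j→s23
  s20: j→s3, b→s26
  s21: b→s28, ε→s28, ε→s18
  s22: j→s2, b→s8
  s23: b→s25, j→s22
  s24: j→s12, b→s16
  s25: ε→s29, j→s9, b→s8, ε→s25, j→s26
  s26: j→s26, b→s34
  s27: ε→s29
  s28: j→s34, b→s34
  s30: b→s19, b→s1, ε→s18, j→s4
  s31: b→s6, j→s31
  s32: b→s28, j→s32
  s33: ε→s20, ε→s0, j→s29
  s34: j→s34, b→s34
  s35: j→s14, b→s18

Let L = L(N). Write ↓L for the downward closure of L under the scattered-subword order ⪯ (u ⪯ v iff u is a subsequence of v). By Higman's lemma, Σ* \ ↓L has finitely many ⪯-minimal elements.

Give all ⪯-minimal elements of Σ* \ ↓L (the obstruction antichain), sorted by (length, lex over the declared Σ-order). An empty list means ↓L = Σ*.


|Q|=37, |F|=23, |δ|=76 (16 ε).
min D↑ (23 st, q0=0, F={19}): 0:b→1,j→2 1:b→3,j→4 2:b→5,j→6 3:b→3,j→7 4:b→8,j→6 5:b→9,j→6 6:b→10,j→11 7:b→12,j→13 8:b→9,j→13 9:b→14,j→10 10:b→14,j→15 11:b→15,j→16 12:b→17,j→14 13:b→17,j→18 14:b→19,j→14 15:b→14,j→20 16:b→21,j→16 17:b→14,j→14 18:b→17,j→16 19:b→19,j→19 20:b→22,j→20 21:b→22,j→19 22:b→19,j→19.
'jbbbb': run [31, 26, 23, 13, 3, 1] end={s34} rej; 5/5 deletions ∈↓L.
'jjbbb': |S_i|=[31, 26, 19, 12, 3, 1] end={s34} rej; 5/5 single-dels accept.
'bbjbjb': run [31, 29, 22, 17, 10, 4, 1] end={s34} — reject; 6/6 single-dels accept.
'jjjjbj': |S_i|=[31, 26, 19, 15, 7, 3, 1] end={s34} rej; 6/6 del acc.
4 obstructions.

min(Σ*\↓L) = [jbbbb, jjbbb, bbjbjb, jjjjbj].


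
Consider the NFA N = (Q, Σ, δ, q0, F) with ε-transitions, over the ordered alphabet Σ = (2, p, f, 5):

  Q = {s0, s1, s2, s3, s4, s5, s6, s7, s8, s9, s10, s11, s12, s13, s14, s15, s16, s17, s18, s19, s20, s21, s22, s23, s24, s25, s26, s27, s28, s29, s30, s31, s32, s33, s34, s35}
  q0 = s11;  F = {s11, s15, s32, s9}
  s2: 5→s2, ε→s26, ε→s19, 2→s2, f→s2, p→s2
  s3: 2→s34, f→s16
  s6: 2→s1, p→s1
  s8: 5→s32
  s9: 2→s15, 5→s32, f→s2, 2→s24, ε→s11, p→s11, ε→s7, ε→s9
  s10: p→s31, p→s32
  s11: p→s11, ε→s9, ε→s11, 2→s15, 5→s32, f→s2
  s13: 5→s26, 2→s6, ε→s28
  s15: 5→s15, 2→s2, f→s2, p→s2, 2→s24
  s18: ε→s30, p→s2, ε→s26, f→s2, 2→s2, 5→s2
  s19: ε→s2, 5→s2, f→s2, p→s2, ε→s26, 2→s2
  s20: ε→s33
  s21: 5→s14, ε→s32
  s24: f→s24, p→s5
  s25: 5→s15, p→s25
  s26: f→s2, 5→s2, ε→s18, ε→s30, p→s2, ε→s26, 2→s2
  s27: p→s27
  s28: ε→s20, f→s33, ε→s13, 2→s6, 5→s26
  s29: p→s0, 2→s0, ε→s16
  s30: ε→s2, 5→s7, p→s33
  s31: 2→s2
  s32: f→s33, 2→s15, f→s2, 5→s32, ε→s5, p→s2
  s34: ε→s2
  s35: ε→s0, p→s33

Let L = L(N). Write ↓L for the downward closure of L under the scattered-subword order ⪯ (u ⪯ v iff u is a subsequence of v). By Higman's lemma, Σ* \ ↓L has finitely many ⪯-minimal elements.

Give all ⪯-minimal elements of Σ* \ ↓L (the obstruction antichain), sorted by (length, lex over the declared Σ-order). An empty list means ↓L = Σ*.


Antichain: [f, 22, 2p, 5p].

|Q|=36, |F|=4, |δ|=83 (24 ε).
min D↑ (4 st, q0=0, F={2}): 0:2→1,p→0,f→2,5→3 1:2→2,p→2,f→2,5→1 2:2→2,p→2,f→2,5→2 3:2→1,p→2,f→2,5→3.
'f': |S_i|=[13, 9] end={s18,s19,s2,s24,s26,s30,s33,s5,s7} rej; 1/1 single-dels accept.
'22': |S_i|=[13, 10, 9] end={s18,s19,s2,s24,s26,s30,s33,s5,s7} ∉↓L; 2/2 del acc.
'2p': run [13, 10, 8] end={s18,s19,s2,s26,s30,s33,s5,s7} rej; 2/2 single-dels accept.
'5p': N↓-sim [13, 11, 8] end={s18,s19,s2,s26,s30,s33,s5,s7} — reject; 2/2 single-dels accept.
4 obstructions.


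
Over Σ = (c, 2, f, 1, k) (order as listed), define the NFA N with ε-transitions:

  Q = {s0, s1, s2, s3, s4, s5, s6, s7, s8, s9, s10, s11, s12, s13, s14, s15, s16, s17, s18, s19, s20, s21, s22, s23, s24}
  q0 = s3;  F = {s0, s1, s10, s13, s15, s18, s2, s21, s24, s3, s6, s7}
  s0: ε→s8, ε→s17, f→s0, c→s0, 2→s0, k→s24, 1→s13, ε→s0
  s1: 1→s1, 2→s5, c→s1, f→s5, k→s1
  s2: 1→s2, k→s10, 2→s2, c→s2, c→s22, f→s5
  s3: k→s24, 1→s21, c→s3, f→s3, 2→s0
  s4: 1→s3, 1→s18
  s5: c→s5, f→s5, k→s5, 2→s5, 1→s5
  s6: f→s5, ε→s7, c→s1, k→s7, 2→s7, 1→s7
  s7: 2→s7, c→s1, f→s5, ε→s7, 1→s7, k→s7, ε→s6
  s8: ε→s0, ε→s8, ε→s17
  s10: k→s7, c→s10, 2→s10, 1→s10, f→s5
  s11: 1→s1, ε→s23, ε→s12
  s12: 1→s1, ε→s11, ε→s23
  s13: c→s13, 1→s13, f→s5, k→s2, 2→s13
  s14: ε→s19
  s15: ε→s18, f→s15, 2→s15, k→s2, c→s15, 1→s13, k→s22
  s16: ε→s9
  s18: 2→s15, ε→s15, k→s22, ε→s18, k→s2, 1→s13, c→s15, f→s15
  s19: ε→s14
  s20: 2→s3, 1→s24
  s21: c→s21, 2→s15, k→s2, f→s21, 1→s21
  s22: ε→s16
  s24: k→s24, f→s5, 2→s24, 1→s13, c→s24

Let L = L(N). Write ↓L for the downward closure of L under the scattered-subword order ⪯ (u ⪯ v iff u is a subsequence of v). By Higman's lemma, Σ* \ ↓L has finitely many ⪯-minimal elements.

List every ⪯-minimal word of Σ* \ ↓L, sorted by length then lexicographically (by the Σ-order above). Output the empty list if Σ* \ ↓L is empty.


min(Σ*\↓L) = [kf, 21f, 1kkkc2].

|Q|=25, |F|=12, |δ|=94 (20 ε).
min D↑ (11 st, q0=0, F={7}): 0:c→0,2→1,f→0,1→2,k→3 1:c→1,2→1,f→1,1→4,k→3 2:c→2,2→5,f→2,1→2,k→6 3:c→3,2→3,f→7,1→4,k→3 4:c→4,2→4,f→7,1→4,k→6 5:c→5,2→5,f→5,1→4,k→6 6:c→6,2→6,f→7,1→6,k→8 7:c→7,2→7,f→7,1→7,k→7 8:c→8,2→8,f→7,1→8,k→9 9:c→10,2→9,f→7,1→9,k→9 10:c→10,2→7,f→7,1→10,k→10 [Hopcroft].
'kf': N↓-sim [18, 11, 1] end={s5} rej; 2/2 single-dels accept.
'21f': run [18, 16, 10, 1] end={s5} rej; 3/3 deletions ∈↓L.
'1kkkc2': N↓-sim [18, 13, 9, 5, 4, 2, 1] end={s5} — reject; 6/6 single-dels accept.
3 minimals (antichain).


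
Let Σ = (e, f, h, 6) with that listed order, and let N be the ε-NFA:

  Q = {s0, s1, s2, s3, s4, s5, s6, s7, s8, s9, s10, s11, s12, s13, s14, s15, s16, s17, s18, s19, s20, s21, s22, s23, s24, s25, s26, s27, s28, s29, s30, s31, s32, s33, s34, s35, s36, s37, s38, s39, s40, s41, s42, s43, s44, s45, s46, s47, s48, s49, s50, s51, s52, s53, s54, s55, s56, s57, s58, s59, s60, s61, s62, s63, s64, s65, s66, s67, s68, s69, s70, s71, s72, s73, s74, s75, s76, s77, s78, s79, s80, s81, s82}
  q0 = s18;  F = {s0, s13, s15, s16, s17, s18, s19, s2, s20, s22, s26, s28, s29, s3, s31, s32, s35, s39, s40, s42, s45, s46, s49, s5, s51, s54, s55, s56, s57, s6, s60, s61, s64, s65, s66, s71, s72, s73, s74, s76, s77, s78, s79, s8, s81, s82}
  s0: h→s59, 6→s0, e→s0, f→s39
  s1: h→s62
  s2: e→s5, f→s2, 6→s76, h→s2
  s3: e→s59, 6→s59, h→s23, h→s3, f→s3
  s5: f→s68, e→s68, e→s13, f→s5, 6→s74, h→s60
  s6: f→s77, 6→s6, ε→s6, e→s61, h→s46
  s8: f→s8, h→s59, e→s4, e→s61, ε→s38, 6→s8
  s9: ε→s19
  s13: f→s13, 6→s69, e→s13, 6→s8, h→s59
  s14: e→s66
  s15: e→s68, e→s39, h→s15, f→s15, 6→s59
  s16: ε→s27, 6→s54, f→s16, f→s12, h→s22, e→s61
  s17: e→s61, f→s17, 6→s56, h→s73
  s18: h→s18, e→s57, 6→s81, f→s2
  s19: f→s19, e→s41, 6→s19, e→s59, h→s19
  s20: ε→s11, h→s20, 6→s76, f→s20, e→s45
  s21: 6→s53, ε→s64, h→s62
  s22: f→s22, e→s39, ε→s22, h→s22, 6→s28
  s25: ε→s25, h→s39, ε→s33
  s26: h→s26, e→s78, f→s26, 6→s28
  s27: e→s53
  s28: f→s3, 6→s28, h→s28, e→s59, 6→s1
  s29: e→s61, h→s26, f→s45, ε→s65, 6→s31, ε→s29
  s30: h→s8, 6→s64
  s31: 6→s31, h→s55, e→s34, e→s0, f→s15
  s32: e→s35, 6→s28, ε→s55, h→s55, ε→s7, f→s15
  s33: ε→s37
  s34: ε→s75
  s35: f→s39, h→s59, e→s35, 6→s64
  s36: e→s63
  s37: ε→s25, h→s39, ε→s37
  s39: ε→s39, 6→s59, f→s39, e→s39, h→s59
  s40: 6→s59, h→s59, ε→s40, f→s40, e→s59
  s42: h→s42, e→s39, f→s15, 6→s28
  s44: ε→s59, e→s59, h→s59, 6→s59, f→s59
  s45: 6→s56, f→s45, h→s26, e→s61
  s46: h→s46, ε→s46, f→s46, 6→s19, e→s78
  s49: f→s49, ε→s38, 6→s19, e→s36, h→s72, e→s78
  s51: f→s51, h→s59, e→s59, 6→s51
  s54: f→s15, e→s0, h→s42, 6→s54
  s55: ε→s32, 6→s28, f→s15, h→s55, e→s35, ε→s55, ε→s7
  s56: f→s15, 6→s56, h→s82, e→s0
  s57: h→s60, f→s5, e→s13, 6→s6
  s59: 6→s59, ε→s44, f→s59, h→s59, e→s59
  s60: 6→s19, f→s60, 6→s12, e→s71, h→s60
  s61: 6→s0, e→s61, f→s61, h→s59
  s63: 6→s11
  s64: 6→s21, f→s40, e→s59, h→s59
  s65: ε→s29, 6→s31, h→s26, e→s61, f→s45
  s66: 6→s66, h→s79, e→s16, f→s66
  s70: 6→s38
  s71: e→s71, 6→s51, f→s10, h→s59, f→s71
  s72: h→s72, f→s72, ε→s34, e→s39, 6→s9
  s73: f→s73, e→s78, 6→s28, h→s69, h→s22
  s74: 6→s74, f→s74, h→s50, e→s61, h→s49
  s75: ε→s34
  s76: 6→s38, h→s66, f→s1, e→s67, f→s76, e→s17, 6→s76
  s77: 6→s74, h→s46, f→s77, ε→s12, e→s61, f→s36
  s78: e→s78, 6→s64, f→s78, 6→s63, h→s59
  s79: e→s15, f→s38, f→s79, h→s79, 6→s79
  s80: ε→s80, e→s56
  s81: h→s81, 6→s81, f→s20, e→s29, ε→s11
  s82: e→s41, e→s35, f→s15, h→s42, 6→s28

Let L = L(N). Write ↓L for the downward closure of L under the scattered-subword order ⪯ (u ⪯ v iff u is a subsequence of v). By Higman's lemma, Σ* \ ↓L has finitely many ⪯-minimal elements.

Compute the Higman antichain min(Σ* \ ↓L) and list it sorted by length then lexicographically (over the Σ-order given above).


|Q|=83, |F|=46, |δ|=259 (32 ε).
min D↑ (45 st, q0=0, F={11}): 0:e→1,f→2,h→0,6→3 1:e→4,f→5,h→6,6→7 2:e→5,f→2,h→2,6→8 3:e→9,f→10,h→3,6→3 4:e→4,f→4,h→11,6→12 5:e→4,f→5,h→6,6→13 6:e→14,f→6,h→6,6→15 7:e→16,f→17,h→18,6→7 8:e→19,f→8,h→20,6→8 9:e→16,f→21,h→22,6→23 10:e→21,f→10,h→10,6→8 11:e→11,f→11,h→11,6→11 12:e→16,f→12,h→11,6→12 13:e→16,f→13,h→24,6→13 14:e→14,f→14,h→11,6→25 15:e→11,f→15,h→15,6→15 16:e→16,f→16,h→11,6→26 17:e→16,f→17,h→18,6→13 18:e→27,f→18,h→18,6→15 19:e→16,f→19,h→28,6→29 20:e→30,f→20,h→31,6→20 21:e→16,f→21,h→22,6→29 22:e→27,f→22,h→22,6→32 23:e→26,f→33,h→34,6→23 24:e→27,f→24,h→35,6→15 25:e→11,f→25,h→11,6→25 26:e→26,f→36,h→11,6→26 27:e→27,f→27,h→11,6→37 28:e→27,f→28,h→38,6→32 29:e→26,f→33,h→39,6→29 30:e→16,f→30,h→38,6→40 31:e→33,f→31,h→31,6→31 32:e→11,f→41,h→32,6→32 33:e→36,f→33,h→33,6→11 34:e→42,f→33,h→34,6→32 35:e→36,f→35,h→35,6→15 36:e→36,f→36,h→11,6→11 37:e→11,f→43,h→11,6→37 38:e→36,f→38,h→38,6→32 39:e→42,f→33,h→44,6→32 40:e→26,f→33,h→44,6→40 41:e→11,f→41,h→41,6→11 42:e→42,f→36,h→11,6→37 43:e→11,f→43,h→11,6→11 44:e→36,f→33,h→44,6→32 (ε-aug+det+¬).
'eeh': N↓-sim [70, 63, 27, 3] end={s44,s59,s62} rej; 3/3 single-dels accept.
'eh6e': N↓-sim [70, 63, 43, 18, 3] end={s41,s44,s59} rej; 4/4 del acc.
'6e6f6': N↓-sim [70, 62, 45, 29, 8, 2] end={s44,s59} rej; 5/5 single-dels accept.
'f6hhe6': run [70, 60, 49, 41, 21, 6, 2] end={s44,s59} rej; 6/6 single-dels accept.
4 obstructions.

min(Σ*\↓L) = [eeh, eh6e, 6e6f6, f6hhe6].
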